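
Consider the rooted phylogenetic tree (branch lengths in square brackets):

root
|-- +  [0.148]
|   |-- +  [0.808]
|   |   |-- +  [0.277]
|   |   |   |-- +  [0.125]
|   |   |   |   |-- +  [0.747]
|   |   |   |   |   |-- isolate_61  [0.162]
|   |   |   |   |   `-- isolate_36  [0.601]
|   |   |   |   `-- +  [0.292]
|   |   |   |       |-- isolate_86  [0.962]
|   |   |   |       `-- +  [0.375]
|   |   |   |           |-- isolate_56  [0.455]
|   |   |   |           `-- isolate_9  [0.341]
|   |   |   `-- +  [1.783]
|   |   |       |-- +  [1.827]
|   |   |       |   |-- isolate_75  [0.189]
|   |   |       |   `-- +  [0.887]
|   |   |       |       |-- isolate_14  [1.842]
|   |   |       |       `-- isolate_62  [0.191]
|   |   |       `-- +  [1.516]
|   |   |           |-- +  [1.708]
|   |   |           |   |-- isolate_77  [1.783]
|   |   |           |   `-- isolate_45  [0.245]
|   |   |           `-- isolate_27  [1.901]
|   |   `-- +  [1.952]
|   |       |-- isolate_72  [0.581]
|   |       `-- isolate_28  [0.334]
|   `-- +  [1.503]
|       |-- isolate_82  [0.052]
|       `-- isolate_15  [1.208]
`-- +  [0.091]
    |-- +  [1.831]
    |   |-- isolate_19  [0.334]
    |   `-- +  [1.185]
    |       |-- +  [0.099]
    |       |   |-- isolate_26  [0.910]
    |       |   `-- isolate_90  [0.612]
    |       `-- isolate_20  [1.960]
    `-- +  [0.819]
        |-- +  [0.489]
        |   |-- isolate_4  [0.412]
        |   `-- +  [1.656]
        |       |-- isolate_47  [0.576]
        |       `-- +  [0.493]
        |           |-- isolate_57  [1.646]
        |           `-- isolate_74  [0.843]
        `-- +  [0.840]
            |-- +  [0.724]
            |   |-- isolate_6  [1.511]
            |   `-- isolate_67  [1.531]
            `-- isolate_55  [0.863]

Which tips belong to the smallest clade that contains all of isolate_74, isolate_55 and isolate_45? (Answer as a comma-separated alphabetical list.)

isolate_14, isolate_15, isolate_19, isolate_20, isolate_26, isolate_27, isolate_28, isolate_36, isolate_4, isolate_45, isolate_47, isolate_55, isolate_56, isolate_57, isolate_6, isolate_61, isolate_62, isolate_67, isolate_72, isolate_74, isolate_75, isolate_77, isolate_82, isolate_86, isolate_9, isolate_90

Tracing isolate_74: it sits inside (isolate_57,isolate_74).
Tracing isolate_55: it sits inside ((isolate_6,isolate_67),isolate_55).
Tracing isolate_45: it sits inside (isolate_77,isolate_45).
The smallest clade enclosing all 3 is the whole tree (their MRCA is the root), so the answer is all 26 tips in alphabetical order.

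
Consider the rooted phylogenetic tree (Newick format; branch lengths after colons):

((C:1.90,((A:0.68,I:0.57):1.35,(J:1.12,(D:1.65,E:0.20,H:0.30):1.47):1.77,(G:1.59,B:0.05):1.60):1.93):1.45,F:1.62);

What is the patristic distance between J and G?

6.08

The path runs J → … → MRCA → … → G; the MRCA is the node subtending ((A,I),(J,(D,E,H)),(G,B)).
Branch lengths along that path: 1.12 + 1.77 + 1.60 + 1.59 = 6.08.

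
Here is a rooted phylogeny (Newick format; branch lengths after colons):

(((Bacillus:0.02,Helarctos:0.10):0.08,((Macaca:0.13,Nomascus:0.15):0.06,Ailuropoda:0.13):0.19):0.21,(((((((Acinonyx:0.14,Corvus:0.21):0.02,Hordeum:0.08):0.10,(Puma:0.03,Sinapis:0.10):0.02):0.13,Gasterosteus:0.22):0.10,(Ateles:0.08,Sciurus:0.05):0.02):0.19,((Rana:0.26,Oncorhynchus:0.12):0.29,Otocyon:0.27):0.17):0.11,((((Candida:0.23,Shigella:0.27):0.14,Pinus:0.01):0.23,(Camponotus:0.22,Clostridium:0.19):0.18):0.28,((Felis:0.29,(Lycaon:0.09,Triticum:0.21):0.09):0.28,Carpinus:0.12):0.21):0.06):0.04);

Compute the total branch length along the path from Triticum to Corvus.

The path runs Triticum → … → MRCA → … → Corvus; the MRCA is the node subtending (((((((Acinonyx,Corvus),Hordeum),(Puma,Sinapis)),Gasterosteus),(Ateles,Sciurus)),((Rana,Oncorhynchus),Otocyon)),((((Candida,Shigella),Pinus),(Camponotus,Clostridium)),((Felis,(Lycaon,Triticum)),Carpinus))).
Branch lengths along that path: 0.21 + 0.09 + 0.28 + 0.21 + 0.06 + 0.11 + 0.19 + 0.10 + 0.13 + 0.10 + 0.02 + 0.21 = 1.71.

1.71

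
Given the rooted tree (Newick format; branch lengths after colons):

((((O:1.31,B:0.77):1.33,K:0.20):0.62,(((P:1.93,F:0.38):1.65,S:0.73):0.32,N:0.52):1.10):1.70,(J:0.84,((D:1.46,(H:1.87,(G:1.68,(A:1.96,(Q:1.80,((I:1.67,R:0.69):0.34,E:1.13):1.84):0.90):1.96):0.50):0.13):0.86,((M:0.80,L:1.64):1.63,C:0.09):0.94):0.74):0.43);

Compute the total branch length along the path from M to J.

4.95

The path runs M → … → MRCA → … → J; the MRCA is the node subtending (J,((D,(H,(G,(A,(Q,((I,R),E)))))),((M,L),C))).
Branch lengths along that path: 0.80 + 1.63 + 0.94 + 0.74 + 0.84 = 4.95.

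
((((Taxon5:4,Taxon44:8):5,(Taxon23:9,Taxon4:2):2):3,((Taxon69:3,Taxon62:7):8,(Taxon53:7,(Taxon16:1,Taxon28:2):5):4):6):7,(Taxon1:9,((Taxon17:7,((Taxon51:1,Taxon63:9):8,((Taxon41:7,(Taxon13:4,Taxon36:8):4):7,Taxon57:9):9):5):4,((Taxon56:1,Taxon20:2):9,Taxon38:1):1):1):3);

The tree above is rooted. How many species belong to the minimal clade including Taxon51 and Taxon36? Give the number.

The MRCA of Taxon51 and Taxon36 is the node subtending ((Taxon51,Taxon63),((Taxon41,(Taxon13,Taxon36)),Taxon57)).
That clade contains 6 terminal taxa: Taxon13, Taxon36, Taxon41, Taxon51, Taxon57, Taxon63.

6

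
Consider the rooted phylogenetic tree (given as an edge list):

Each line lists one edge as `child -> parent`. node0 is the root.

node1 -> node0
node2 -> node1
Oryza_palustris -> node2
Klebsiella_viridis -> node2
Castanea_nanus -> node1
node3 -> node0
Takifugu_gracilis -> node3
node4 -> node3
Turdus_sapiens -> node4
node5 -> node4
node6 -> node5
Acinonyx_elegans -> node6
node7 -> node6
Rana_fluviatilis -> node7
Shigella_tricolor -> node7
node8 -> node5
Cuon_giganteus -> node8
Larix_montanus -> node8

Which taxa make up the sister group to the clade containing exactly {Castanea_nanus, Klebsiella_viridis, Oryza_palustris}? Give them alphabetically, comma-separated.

Acinonyx_elegans, Cuon_giganteus, Larix_montanus, Rana_fluviatilis, Shigella_tricolor, Takifugu_gracilis, Turdus_sapiens

The clade containing exactly {Castanea_nanus, Klebsiella_viridis, Oryza_palustris} attaches directly to the root of the tree.
The other lineage descending from that same node — the sister group — is (Takifugu_gracilis,(Turdus_sapiens,((Acinonyx_elegans,(Rana_fluviatilis,Shigella_tricolor)),(Cuon_giganteus,Larix_montanus)))); its 7 tips in alphabetical order are the answer.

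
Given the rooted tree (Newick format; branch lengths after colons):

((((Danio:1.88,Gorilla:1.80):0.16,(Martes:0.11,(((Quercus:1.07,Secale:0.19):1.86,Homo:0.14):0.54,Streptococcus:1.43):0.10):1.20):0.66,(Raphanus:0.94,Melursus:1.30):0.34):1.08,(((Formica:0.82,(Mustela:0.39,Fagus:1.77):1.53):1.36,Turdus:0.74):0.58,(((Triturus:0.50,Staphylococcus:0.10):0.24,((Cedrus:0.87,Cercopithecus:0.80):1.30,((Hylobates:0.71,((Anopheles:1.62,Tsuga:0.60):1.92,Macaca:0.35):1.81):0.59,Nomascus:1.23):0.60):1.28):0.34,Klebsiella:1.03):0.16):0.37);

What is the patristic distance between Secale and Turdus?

The path runs Secale → … → MRCA → … → Turdus; the MRCA is the root of the tree.
Branch lengths along that path: 0.19 + 1.86 + 0.54 + 0.10 + 1.20 + 0.66 + 1.08 + 0.37 + 0.58 + 0.74 = 7.32.

7.32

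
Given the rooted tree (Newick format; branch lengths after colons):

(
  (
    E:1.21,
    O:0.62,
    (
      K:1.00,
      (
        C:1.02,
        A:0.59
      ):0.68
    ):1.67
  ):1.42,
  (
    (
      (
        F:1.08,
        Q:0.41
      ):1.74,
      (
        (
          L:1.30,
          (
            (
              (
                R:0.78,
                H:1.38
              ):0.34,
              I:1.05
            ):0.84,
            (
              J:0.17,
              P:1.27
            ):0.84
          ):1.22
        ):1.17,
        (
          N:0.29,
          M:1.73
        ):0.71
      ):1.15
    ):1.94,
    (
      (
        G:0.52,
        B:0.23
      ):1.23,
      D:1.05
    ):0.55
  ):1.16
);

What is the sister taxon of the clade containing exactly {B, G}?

D

The clade containing exactly {B, G} attaches to the tree at the node subtending ((G,B),D).
The other lineage descending from that same node — the sister group — is the single tip D.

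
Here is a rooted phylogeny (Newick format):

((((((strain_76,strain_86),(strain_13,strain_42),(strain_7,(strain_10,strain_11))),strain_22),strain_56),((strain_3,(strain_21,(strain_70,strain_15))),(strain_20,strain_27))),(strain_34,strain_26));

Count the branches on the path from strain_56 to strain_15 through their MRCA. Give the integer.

7

The MRCA of strain_56 and strain_15 is the node subtending (((((strain_76,strain_86),(strain_13,strain_42),(strain_7,(strain_10,strain_11))),strain_22),strain_56),((strain_3,(strain_21,(strain_70,strain_15))),(strain_20,strain_27))).
From strain_56 up to that node: 2 branches. From strain_15 up to the same node: 5 branches. Total: 2 + 5 = 7.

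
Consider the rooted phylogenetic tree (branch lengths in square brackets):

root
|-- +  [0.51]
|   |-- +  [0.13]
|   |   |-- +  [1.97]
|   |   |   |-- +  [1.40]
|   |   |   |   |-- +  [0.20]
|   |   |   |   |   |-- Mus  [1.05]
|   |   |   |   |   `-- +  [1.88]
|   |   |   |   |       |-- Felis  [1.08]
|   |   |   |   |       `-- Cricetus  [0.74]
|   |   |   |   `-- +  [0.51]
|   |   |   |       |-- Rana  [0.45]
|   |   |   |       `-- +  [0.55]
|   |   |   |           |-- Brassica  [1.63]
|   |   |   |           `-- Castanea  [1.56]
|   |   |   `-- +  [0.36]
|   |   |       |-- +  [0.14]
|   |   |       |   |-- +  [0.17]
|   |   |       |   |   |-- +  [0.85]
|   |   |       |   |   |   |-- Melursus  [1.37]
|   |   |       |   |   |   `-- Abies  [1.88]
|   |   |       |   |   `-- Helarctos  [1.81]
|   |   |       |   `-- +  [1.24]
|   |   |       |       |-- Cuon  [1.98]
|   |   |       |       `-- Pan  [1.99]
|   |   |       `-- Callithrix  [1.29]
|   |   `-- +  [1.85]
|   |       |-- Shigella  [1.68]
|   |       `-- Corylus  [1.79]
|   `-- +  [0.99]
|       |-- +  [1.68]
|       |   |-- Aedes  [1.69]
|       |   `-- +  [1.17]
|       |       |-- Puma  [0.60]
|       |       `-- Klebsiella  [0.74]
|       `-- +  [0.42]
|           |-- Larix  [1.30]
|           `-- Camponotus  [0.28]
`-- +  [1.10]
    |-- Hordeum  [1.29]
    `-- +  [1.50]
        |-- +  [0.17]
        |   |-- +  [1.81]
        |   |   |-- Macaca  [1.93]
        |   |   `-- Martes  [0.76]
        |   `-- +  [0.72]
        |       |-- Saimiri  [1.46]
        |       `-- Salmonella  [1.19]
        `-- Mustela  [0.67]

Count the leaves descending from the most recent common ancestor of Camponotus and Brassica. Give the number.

The MRCA of Camponotus and Brassica is the node subtending (((((Mus,(Felis,Cricetus)),(Rana,(Brassica,Castanea))),((((Melursus,Abies),Helarctos),(Cuon,Pan)),Callithrix)),(Shigella,Corylus)),((Aedes,(Puma,Klebsiella)),(Larix,Camponotus))).
That clade contains 19 terminal taxa: Abies, Aedes, Brassica, Callithrix, Camponotus, Castanea, Corylus, Cricetus, Cuon, Felis, Helarctos, Klebsiella, Larix, Melursus, Mus, Pan, Puma, Rana, Shigella.

19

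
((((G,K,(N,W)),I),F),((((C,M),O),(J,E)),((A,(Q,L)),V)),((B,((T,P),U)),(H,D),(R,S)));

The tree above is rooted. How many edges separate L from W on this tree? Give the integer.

The MRCA of L and W is the root of the tree.
From L up to that node: 5 branches. From W up to the same node: 5 branches. Total: 5 + 5 = 10.

10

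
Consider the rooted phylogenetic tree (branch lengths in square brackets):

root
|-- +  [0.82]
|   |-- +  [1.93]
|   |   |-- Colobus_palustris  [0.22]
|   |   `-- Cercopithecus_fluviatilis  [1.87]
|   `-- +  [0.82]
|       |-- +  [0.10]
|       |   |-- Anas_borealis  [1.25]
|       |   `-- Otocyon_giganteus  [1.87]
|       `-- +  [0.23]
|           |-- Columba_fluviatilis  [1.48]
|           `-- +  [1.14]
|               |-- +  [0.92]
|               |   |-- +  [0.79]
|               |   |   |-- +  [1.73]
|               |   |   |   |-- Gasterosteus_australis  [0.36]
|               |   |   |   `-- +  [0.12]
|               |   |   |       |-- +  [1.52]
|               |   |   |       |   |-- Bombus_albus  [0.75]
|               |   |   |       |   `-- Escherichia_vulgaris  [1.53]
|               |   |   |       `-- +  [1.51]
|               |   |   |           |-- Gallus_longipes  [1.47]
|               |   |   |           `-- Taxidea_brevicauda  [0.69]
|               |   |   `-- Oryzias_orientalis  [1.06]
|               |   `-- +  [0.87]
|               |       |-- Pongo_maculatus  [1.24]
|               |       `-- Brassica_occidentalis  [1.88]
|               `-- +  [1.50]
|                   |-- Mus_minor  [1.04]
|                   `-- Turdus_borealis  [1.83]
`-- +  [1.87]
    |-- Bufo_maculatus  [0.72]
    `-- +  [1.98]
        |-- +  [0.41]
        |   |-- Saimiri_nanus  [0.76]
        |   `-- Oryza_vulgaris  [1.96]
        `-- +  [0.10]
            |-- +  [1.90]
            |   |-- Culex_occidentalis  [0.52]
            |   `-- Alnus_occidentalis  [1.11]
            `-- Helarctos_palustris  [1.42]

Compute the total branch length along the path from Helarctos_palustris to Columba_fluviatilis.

8.72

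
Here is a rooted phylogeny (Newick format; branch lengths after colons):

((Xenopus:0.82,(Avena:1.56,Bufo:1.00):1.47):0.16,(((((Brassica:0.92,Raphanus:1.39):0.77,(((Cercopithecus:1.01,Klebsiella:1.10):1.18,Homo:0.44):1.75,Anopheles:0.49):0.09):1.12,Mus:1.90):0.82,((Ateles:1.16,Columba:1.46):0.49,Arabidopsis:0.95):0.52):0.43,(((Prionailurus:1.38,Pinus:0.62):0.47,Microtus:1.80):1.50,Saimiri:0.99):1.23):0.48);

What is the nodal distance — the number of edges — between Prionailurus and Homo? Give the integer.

10

The MRCA of Prionailurus and Homo is the node subtending (((((Brassica,Raphanus),(((Cercopithecus,Klebsiella),Homo),Anopheles)),Mus),((Ateles,Columba),Arabidopsis)),(((Prionailurus,Pinus),Microtus),Saimiri)).
From Prionailurus up to that node: 4 branches. From Homo up to the same node: 6 branches. Total: 4 + 6 = 10.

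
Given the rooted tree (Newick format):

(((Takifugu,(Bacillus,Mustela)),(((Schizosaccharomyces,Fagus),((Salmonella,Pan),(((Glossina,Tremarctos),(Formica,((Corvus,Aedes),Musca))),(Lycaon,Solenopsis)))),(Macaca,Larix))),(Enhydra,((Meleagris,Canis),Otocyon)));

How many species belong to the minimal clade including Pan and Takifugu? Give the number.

17

The MRCA of Pan and Takifugu is the node subtending ((Takifugu,(Bacillus,Mustela)),(((Schizosaccharomyces,Fagus),((Salmonella,Pan),(((Glossina,Tremarctos),(Formica,((Corvus,Aedes),Musca))),(Lycaon,Solenopsis)))),(Macaca,Larix))).
That clade contains 17 terminal taxa: Aedes, Bacillus, Corvus, Fagus, Formica, Glossina, Larix, Lycaon, Macaca, Musca, Mustela, Pan, Salmonella, Schizosaccharomyces, Solenopsis, Takifugu, Tremarctos.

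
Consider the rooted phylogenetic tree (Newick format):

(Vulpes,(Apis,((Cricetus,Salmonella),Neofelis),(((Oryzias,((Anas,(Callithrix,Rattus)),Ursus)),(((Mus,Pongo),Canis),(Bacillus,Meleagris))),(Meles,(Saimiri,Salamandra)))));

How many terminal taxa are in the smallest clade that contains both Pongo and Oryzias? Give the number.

The MRCA of Pongo and Oryzias is the node subtending ((Oryzias,((Anas,(Callithrix,Rattus)),Ursus)),(((Mus,Pongo),Canis),(Bacillus,Meleagris))).
That clade contains 10 terminal taxa: Anas, Bacillus, Callithrix, Canis, Meleagris, Mus, Oryzias, Pongo, Rattus, Ursus.

10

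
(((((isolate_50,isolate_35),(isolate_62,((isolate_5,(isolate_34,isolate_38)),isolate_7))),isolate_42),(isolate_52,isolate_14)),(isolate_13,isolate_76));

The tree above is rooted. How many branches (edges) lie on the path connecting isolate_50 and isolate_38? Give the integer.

7

The MRCA of isolate_50 and isolate_38 is the node subtending ((isolate_50,isolate_35),(isolate_62,((isolate_5,(isolate_34,isolate_38)),isolate_7))).
From isolate_50 up to that node: 2 branches. From isolate_38 up to the same node: 5 branches. Total: 2 + 5 = 7.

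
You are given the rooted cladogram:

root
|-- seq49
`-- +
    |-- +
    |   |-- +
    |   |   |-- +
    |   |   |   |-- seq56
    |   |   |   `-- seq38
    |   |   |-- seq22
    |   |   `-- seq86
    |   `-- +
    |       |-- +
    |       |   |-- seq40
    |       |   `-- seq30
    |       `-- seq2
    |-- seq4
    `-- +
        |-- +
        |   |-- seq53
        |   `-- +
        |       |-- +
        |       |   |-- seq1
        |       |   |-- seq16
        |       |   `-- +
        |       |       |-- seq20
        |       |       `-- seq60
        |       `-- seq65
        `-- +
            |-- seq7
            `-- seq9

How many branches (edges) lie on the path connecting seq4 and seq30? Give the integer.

The MRCA of seq4 and seq30 is the node subtending ((((seq56,seq38),seq22,seq86),((seq40,seq30),seq2)),seq4,((seq53,((seq1,seq16,(seq20,seq60)),seq65)),(seq7,seq9))).
From seq4 up to that node: 1 branch. From seq30 up to the same node: 4 branches. Total: 1 + 4 = 5.

5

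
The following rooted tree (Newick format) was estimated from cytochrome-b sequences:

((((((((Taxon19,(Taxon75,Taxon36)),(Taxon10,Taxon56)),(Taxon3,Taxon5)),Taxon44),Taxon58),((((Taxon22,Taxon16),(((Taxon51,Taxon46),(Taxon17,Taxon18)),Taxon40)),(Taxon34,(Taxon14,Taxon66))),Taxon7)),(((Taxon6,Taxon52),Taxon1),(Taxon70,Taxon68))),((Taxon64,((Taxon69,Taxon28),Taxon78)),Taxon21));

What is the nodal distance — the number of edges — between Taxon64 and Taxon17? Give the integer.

12

The MRCA of Taxon64 and Taxon17 is the root of the tree.
From Taxon64 up to that node: 3 branches. From Taxon17 up to the same node: 9 branches. Total: 3 + 9 = 12.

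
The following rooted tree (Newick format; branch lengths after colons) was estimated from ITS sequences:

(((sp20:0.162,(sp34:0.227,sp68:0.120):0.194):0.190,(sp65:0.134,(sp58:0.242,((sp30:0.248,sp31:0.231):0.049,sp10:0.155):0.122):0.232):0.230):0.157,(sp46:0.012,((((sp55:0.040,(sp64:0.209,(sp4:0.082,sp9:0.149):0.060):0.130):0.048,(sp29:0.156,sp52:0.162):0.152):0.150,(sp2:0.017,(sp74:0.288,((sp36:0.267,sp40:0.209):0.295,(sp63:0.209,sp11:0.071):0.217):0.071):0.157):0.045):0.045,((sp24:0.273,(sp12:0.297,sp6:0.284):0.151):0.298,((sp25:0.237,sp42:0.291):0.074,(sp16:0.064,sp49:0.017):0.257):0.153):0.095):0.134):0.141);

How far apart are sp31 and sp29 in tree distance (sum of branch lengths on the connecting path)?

The path runs sp31 → … → MRCA → … → sp29; the MRCA is the root of the tree.
Branch lengths along that path: 0.231 + 0.049 + 0.122 + 0.232 + 0.230 + 0.157 + 0.141 + 0.134 + 0.045 + 0.150 + 0.152 + 0.156 = 1.799.

1.799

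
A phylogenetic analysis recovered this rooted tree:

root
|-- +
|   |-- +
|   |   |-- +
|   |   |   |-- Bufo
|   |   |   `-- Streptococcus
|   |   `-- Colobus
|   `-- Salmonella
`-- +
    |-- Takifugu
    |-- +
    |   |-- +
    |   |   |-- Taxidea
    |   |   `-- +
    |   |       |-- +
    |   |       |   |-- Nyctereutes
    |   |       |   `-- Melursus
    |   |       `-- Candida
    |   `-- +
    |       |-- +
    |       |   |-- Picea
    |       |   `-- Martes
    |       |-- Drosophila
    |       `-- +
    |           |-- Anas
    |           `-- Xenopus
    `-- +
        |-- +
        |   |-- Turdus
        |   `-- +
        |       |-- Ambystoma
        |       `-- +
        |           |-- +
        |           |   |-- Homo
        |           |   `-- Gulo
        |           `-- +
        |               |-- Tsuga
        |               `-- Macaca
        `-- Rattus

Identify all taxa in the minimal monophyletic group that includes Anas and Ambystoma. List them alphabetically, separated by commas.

Ambystoma, Anas, Candida, Drosophila, Gulo, Homo, Macaca, Martes, Melursus, Nyctereutes, Picea, Rattus, Takifugu, Taxidea, Tsuga, Turdus, Xenopus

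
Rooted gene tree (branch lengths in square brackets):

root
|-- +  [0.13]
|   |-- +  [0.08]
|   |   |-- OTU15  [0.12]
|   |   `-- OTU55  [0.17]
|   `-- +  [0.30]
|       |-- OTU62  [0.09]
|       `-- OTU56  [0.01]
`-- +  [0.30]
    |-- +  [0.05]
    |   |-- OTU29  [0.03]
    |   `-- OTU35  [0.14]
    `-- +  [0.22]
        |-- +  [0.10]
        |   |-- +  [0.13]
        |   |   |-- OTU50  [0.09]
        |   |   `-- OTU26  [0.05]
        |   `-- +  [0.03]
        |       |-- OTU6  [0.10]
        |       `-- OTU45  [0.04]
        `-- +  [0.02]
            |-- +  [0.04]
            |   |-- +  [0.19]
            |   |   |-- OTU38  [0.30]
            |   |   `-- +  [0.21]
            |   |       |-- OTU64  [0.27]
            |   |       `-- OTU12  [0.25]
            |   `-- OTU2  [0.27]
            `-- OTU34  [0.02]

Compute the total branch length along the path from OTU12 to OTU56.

1.67

The path runs OTU12 → … → MRCA → … → OTU56; the MRCA is the root of the tree.
Branch lengths along that path: 0.25 + 0.21 + 0.19 + 0.04 + 0.02 + 0.22 + 0.30 + 0.13 + 0.30 + 0.01 = 1.67.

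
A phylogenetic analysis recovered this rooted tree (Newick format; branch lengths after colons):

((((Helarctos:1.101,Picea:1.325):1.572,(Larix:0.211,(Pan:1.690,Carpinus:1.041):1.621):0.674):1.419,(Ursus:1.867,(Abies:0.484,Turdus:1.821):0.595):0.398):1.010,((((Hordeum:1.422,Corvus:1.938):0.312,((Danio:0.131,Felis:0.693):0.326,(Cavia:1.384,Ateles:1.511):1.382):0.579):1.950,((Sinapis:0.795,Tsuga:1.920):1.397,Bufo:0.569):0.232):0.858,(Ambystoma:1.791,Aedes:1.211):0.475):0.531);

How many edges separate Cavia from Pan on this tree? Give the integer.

The MRCA of Cavia and Pan is the root of the tree.
From Cavia up to that node: 6 branches. From Pan up to the same node: 5 branches. Total: 6 + 5 = 11.

11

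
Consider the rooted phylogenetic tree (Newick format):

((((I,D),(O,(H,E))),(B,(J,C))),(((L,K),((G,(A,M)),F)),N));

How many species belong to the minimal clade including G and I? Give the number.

The MRCA of G and I is the root, so the clade is the entire tree.
That clade contains 15 terminal taxa: A, B, C, D, E, F, G, H, I, J, K, L, M, N, O.

15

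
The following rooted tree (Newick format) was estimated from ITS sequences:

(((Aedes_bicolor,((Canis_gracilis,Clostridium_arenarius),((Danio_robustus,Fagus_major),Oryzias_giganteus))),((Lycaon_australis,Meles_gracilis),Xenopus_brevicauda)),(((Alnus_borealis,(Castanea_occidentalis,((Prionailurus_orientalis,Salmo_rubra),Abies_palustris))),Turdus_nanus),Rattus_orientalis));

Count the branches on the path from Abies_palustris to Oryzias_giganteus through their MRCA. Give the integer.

11

The MRCA of Abies_palustris and Oryzias_giganteus is the root of the tree.
From Abies_palustris up to that node: 6 branches. From Oryzias_giganteus up to the same node: 5 branches. Total: 6 + 5 = 11.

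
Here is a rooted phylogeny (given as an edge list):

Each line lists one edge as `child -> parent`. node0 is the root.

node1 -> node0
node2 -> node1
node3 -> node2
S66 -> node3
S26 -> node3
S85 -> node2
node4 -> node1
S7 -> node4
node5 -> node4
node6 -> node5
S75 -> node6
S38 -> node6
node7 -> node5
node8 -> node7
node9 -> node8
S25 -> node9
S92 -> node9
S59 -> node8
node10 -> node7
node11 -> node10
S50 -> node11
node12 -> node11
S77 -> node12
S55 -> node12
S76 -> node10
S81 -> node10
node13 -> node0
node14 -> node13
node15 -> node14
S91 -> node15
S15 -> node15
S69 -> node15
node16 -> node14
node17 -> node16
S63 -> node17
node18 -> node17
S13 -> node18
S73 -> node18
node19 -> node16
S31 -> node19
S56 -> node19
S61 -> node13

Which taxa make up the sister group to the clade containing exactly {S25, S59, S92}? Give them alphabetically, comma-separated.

S50, S55, S76, S77, S81

The clade containing exactly {S25, S59, S92} attaches to the tree at the node subtending (((S25,S92),S59),((S50,(S77,S55)),S76,S81)).
The other lineage descending from that same node — the sister group — is ((S50,(S77,S55)),S76,S81); its 5 tips in alphabetical order are the answer.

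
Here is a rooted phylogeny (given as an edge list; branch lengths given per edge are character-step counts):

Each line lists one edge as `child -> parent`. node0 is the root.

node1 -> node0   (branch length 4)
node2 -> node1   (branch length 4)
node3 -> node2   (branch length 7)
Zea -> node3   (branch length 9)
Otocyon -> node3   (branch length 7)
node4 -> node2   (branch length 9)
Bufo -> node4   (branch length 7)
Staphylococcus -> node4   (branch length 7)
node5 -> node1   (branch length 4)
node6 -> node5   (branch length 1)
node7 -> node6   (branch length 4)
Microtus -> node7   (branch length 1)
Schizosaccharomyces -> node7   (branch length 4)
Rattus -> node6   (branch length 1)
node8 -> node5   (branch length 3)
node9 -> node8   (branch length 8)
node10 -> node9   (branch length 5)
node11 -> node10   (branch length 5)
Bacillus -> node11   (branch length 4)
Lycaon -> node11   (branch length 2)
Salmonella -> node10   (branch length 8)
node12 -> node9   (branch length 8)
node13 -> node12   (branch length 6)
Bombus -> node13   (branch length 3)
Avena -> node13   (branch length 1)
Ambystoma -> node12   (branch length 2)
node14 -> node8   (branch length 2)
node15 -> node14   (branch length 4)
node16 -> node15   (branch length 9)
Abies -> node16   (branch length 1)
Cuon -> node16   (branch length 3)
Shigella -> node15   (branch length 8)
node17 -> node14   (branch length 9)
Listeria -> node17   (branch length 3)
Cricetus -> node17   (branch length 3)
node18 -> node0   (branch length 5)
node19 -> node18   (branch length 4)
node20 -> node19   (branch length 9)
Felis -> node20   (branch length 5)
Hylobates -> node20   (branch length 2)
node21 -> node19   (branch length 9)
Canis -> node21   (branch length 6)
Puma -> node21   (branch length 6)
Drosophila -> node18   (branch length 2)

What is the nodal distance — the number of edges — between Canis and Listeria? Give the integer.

10

The MRCA of Canis and Listeria is the root of the tree.
From Canis up to that node: 4 branches. From Listeria up to the same node: 6 branches. Total: 4 + 6 = 10.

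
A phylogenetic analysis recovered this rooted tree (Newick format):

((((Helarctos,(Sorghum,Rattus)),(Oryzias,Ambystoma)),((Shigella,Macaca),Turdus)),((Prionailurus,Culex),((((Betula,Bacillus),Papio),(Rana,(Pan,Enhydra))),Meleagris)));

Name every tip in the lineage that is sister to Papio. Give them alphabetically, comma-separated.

Bacillus, Betula

Papio attaches to the tree at the node subtending ((Betula,Bacillus),Papio).
The other lineage descending from that same node — the sister group — is (Betula,Bacillus); its 2 tips in alphabetical order are the answer.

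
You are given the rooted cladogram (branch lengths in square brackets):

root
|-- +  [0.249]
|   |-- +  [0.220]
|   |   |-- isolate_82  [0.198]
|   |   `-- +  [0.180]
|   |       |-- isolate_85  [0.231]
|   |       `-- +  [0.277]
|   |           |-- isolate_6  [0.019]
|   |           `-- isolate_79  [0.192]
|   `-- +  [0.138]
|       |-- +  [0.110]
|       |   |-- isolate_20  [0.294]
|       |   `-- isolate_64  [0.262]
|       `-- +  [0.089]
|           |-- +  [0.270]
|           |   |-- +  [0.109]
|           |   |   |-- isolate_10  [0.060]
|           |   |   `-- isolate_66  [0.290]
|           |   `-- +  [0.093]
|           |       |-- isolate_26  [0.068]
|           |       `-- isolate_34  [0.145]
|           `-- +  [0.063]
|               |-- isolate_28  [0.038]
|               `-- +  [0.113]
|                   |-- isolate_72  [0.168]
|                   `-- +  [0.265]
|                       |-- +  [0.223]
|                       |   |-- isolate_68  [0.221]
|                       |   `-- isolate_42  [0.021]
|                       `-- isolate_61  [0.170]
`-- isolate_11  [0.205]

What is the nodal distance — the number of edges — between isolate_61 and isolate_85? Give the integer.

9

The MRCA of isolate_61 and isolate_85 is the node subtending ((isolate_82,(isolate_85,(isolate_6,isolate_79))),((isolate_20,isolate_64),(((isolate_10,isolate_66),(isolate_26,isolate_34)),(isolate_28,(isolate_72,((isolate_68,isolate_42),isolate_61)))))).
From isolate_61 up to that node: 6 branches. From isolate_85 up to the same node: 3 branches. Total: 6 + 3 = 9.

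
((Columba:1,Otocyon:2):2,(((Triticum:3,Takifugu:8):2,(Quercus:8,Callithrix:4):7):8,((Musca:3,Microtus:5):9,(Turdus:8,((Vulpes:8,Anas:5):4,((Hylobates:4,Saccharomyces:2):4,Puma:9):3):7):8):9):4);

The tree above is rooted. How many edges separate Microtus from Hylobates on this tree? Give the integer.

The MRCA of Microtus and Hylobates is the node subtending ((Musca,Microtus),(Turdus,((Vulpes,Anas),((Hylobates,Saccharomyces),Puma)))).
From Microtus up to that node: 2 branches. From Hylobates up to the same node: 5 branches. Total: 2 + 5 = 7.

7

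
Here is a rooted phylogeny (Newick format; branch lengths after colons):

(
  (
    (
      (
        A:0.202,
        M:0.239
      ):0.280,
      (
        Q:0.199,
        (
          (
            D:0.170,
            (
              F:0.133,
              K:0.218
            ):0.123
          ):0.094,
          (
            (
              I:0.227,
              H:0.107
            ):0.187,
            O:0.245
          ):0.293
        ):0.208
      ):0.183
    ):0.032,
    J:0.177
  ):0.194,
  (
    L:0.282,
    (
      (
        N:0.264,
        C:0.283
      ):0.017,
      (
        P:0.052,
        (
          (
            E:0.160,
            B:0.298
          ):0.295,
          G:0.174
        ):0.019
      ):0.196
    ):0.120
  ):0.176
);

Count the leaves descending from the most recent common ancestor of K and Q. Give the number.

The MRCA of K and Q is the node subtending (Q,((D,(F,K)),((I,H),O))).
That clade contains 7 terminal taxa: D, F, H, I, K, O, Q.

7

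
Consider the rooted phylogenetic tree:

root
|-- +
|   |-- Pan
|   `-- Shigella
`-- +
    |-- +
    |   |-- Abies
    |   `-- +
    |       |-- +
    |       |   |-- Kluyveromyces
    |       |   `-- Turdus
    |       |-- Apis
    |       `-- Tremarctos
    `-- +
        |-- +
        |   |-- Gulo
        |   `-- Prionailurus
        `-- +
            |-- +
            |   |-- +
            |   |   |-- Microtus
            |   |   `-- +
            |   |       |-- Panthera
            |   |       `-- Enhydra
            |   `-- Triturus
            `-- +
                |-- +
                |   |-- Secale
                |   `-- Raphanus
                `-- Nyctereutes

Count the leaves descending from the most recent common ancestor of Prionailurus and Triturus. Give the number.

The MRCA of Prionailurus and Triturus is the node subtending ((Gulo,Prionailurus),(((Microtus,(Panthera,Enhydra)),Triturus),((Secale,Raphanus),Nyctereutes))).
That clade contains 9 terminal taxa: Enhydra, Gulo, Microtus, Nyctereutes, Panthera, Prionailurus, Raphanus, Secale, Triturus.

9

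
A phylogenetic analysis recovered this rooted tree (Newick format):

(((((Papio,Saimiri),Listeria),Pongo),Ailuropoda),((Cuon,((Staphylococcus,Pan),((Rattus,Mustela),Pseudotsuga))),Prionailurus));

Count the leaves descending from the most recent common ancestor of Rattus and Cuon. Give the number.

The MRCA of Rattus and Cuon is the node subtending (Cuon,((Staphylococcus,Pan),((Rattus,Mustela),Pseudotsuga))).
That clade contains 6 terminal taxa: Cuon, Mustela, Pan, Pseudotsuga, Rattus, Staphylococcus.

6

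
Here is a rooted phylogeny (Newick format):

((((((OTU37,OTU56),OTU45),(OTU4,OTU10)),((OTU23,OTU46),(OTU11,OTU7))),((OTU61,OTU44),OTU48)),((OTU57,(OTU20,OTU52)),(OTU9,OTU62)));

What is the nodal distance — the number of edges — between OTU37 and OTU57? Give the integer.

9

The MRCA of OTU37 and OTU57 is the root of the tree.
From OTU37 up to that node: 6 branches. From OTU57 up to the same node: 3 branches. Total: 6 + 3 = 9.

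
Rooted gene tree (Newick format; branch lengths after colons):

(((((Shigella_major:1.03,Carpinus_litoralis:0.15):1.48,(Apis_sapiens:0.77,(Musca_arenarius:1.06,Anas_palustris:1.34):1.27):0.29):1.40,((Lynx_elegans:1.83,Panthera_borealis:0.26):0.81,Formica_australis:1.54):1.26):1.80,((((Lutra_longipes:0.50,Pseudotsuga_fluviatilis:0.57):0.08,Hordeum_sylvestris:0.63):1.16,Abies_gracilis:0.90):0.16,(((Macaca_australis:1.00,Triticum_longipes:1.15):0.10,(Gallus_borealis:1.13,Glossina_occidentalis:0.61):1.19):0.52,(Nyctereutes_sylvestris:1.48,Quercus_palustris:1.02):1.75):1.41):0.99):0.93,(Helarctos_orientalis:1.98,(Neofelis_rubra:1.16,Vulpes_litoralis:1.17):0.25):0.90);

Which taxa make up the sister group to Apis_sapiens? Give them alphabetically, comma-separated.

Anas_palustris, Musca_arenarius

Apis_sapiens attaches to the tree at the node subtending (Apis_sapiens,(Musca_arenarius,Anas_palustris)).
The other lineage descending from that same node — the sister group — is (Musca_arenarius,Anas_palustris); its 2 tips in alphabetical order are the answer.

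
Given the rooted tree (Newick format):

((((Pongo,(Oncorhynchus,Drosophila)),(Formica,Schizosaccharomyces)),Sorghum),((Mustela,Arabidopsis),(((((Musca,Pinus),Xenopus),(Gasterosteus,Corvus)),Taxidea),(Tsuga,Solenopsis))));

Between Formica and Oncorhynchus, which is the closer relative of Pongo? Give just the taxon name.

The MRCA of Pongo and Oncorhynchus subtends (Pongo,(Oncorhynchus,Drosophila)) (3 taxa).
The MRCA of Pongo and Formica subtends ((Pongo,(Oncorhynchus,Drosophila)),(Formica,Schizosaccharomyces)) (5 taxa).
The first is nested inside the second, so Pongo shares a more recent common ancestor with Oncorhynchus.

Oncorhynchus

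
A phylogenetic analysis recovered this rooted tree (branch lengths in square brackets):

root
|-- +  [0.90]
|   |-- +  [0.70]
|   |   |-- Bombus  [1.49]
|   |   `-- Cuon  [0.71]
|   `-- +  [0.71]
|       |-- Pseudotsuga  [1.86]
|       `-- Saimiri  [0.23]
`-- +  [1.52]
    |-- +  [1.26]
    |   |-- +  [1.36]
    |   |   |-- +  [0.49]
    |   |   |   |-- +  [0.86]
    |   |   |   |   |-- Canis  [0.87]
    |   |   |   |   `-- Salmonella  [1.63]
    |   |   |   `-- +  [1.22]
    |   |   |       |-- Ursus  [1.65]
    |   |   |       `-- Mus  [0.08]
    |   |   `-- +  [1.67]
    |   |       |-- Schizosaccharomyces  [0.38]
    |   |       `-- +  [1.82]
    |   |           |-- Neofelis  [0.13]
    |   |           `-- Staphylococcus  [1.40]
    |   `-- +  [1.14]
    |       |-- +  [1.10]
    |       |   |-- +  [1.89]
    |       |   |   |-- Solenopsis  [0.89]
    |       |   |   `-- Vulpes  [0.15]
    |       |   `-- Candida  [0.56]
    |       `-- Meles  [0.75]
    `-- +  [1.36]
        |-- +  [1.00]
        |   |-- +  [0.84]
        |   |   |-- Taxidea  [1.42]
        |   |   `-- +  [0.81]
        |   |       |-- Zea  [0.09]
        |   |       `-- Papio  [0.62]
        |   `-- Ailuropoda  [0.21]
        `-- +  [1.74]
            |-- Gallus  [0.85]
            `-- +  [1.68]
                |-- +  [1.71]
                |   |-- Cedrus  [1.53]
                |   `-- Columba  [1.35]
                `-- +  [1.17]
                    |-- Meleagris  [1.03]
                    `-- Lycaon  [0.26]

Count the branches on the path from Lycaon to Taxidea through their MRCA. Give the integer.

7

The MRCA of Lycaon and Taxidea is the node subtending (((Taxidea,(Zea,Papio)),Ailuropoda),(Gallus,((Cedrus,Columba),(Meleagris,Lycaon)))).
From Lycaon up to that node: 4 branches. From Taxidea up to the same node: 3 branches. Total: 4 + 3 = 7.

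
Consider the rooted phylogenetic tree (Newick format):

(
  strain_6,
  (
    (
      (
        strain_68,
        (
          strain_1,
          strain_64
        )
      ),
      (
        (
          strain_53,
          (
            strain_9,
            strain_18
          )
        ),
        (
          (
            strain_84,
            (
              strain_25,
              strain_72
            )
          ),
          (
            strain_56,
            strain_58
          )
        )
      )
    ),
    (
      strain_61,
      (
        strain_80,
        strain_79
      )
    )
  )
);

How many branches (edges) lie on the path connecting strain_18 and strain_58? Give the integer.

The MRCA of strain_18 and strain_58 is the node subtending ((strain_53,(strain_9,strain_18)),((strain_84,(strain_25,strain_72)),(strain_56,strain_58))).
From strain_18 up to that node: 3 branches. From strain_58 up to the same node: 3 branches. Total: 3 + 3 = 6.

6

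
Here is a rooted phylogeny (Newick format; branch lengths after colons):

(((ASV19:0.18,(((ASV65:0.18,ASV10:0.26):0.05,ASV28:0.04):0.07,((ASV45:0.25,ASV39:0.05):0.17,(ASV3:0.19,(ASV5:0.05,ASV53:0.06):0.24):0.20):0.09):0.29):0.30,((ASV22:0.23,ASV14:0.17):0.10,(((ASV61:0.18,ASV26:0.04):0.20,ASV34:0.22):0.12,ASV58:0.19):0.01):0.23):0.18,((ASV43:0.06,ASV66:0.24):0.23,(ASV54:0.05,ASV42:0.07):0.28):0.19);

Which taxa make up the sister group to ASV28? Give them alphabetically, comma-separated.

ASV28 attaches to the tree at the node subtending ((ASV65,ASV10),ASV28).
The other lineage descending from that same node — the sister group — is (ASV65,ASV10); its 2 tips in alphabetical order are the answer.

ASV10, ASV65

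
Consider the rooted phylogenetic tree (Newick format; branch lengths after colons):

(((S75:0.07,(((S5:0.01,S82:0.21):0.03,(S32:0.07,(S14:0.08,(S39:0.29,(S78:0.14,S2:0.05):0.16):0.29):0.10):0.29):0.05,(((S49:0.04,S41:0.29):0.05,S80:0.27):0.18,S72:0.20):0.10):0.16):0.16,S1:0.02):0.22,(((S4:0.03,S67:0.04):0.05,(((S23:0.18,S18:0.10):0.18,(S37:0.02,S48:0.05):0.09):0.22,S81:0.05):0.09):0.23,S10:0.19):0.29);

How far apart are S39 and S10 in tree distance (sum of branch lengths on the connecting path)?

2.04

The path runs S39 → … → MRCA → … → S10; the MRCA is the root of the tree.
Branch lengths along that path: 0.29 + 0.29 + 0.10 + 0.29 + 0.05 + 0.16 + 0.16 + 0.22 + 0.29 + 0.19 = 2.04.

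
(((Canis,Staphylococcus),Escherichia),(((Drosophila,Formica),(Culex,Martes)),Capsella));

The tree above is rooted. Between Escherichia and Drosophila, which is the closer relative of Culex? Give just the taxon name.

The MRCA of Culex and Drosophila subtends ((Drosophila,Formica),(Culex,Martes)) (4 taxa).
The MRCA of Culex and Escherichia is the root, subtending the entire tree (8 taxa).
The first is nested inside the second, so Culex shares a more recent common ancestor with Drosophila.

Drosophila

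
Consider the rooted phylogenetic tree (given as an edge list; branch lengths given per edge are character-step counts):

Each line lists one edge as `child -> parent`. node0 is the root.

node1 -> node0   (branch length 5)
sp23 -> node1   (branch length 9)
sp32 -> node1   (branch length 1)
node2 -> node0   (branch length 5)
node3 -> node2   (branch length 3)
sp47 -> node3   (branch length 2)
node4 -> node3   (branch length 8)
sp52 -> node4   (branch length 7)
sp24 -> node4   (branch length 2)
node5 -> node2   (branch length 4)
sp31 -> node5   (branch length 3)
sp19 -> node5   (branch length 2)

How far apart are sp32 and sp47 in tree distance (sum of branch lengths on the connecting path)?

16

The path runs sp32 → … → MRCA → … → sp47; the MRCA is the root of the tree.
Branch lengths along that path: 1 + 5 + 5 + 3 + 2 = 16.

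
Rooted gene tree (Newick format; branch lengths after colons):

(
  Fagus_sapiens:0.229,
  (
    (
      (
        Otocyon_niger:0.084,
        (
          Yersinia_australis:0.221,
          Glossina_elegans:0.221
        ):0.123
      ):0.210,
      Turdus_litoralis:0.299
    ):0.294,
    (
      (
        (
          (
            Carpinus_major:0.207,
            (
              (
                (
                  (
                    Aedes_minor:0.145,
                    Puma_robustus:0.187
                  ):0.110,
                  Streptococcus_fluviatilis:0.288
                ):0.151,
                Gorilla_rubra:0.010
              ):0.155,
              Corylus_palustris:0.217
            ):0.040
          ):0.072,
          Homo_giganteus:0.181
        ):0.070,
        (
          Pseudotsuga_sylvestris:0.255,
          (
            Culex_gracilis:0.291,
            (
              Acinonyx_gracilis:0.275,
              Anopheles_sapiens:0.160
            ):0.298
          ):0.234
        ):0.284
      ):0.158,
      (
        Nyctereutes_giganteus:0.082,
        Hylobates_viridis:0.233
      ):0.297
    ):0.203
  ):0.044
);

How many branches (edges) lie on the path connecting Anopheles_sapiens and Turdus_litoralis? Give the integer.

8

The MRCA of Anopheles_sapiens and Turdus_litoralis is the node subtending (((Otocyon_niger,(Yersinia_australis,Glossina_elegans)),Turdus_litoralis),((((Carpinus_major,((((Aedes_minor,Puma_robustus),Streptococcus_fluviatilis),Gorilla_rubra),Corylus_palustris)),Homo_giganteus),(Pseudotsuga_sylvestris,(Culex_gracilis,(Acinonyx_gracilis,Anopheles_sapiens)))),(Nyctereutes_giganteus,Hylobates_viridis))).
From Anopheles_sapiens up to that node: 6 branches. From Turdus_litoralis up to the same node: 2 branches. Total: 6 + 2 = 8.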